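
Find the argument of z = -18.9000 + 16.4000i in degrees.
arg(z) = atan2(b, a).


Re = -18.9, Im = 16.4
arg = atan2(16.4, -18.9) = 139.0510 degrees

arg(z) = 139.0510 degrees


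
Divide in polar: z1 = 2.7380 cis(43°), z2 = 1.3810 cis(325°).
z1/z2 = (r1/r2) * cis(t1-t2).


r = 2.7380 / 1.3810 = 1.9826
theta = 43° - 325° = -282° = 78° (mod 360)

1.9826 cis(78°)


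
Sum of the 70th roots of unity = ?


The sum of all 70th roots of unity is 0.
Geometric series: (1 - w^70)/(1 - w) = (1-1)/(1-w) = 0 since w^70 = 1, w ≠ 1.
Alternatively: coefficient of z^69 in z^70 - 1 is 0.

0


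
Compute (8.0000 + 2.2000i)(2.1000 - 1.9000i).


Real = 8*2.1 - 2.2*(-1.9) = 16.8 - (-4.18) = 20.98
Imag = 8*(-1.9) + 2.1*2.2 = -15.2 + 4.62 = -10.58

20.9800 - 10.5800i


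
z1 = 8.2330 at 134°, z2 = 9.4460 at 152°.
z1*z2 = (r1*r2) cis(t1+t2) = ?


r = 8.2330 * 9.4460 = 77.7689
theta = 134° + 152° = 286° = 286° (mod 360)

77.7689 cis(286°)


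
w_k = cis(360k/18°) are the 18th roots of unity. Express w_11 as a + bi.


Angle = 360*11/18 = 220°
a = cos(220°) = -0.7660
b = sin(220°) = -0.6428

-0.7660 - 0.6428i


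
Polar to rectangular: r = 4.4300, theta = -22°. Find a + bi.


a = 4.4300*cos(-22°) = 4.4300*0.92718 = 4.1074
b = 4.4300*sin(-22°) = 4.4300*(-0.3746) = -1.6595

4.1074 - 1.6595i


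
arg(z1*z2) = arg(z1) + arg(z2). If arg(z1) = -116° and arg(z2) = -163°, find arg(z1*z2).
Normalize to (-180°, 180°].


arg(z1*z2) = -116° - 163° = -279°
Normalized to (-180°, 180°]: 81°

81°


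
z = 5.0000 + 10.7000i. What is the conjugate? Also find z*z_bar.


z_bar = 5.0000 - 10.7000i
z*z_bar = 5^2 + 10.7^2 = 25 + 114.49 = 139.49

z_bar = 5.0000 - 10.7000i, z*z_bar = 139.49


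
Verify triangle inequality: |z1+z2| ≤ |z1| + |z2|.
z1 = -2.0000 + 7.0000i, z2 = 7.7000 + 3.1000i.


|z1| = sqrt((-2)^2 + 7^2) = sqrt(53) = 7.2801
|z2| = sqrt(7.7^2 + 3.1^2) = sqrt(68.9) = 8.3006
z1+z2 = 5.7000 + 10.1000i
|z1+z2| = sqrt(134.5) = 11.5974
|z1|+|z2| = 7.2801 + 8.3006 = 15.5807

|z1+z2| = 11.5974 ≤ |z1|+|z2| = 15.5807 (verified)


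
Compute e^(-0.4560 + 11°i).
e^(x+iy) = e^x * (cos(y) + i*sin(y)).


e^-0.4560 = 0.6338
cos(11°) = 0.98163
sin(11°) = 0.1908
Real = 0.6338*0.98163 = 0.6222
Imag = 0.6338*0.1908 = 0.1209

0.6222 + 0.1209i


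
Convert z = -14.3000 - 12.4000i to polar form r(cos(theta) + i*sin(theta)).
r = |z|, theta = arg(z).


r = sqrt(204.49+153.76) = sqrt(358.25) = 18.9275
theta = atan2(-12.4, -14.3) = -139.0704 degrees

r = 18.9275, theta = -139.0704 degrees


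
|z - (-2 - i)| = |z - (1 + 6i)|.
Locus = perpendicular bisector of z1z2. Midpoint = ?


Equal distances means the locus is the perpendicular bisector of z1 and z2.
Midpoint = ((-2+1)/2, (-1+6)/2) = (-0.5000, 2.5000)

Perpendicular bisector through (-0.5000, 2.5000)


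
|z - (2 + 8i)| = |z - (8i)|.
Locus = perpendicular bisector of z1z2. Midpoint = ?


Equal distances means the locus is the perpendicular bisector of z1 and z2.
Midpoint = ((2+0)/2, (8+8)/2) = (1.0000, 8.0000)

Perpendicular bisector through (1.0000, 8.0000)


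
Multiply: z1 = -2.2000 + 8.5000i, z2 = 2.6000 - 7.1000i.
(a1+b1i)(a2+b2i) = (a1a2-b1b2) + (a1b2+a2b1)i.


Real = -2.2*2.6 - 8.5*(-7.1) = -5.72 - (-60.35) = 54.63
Imag = -2.2*(-7.1) + 2.6*8.5 = 15.62 + 22.1 = 37.72

54.6300 + 37.7200i


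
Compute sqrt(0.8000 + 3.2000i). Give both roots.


|z| = sqrt(0.64+10.24) = 3.2985
sqrt((|z|+a)/2) = sqrt((3.2985+0.8)/2) = sqrt(2.0492) = 1.4315
sqrt((|z|-a)/2) = sqrt((3.2985-0.8)/2) = sqrt(1.2492) = 1.1177

±(1.4315 + 1.1177i) i.e. 1.4315 + 1.1177i and -1.4315 - 1.1177i


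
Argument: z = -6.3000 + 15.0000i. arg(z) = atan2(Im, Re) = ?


Re = -6.3, Im = 15
arg = atan2(15, -6.3) = 112.7824 degrees

arg(z) = 112.7824 degrees


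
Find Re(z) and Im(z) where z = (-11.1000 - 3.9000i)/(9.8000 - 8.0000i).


Multiply by conjugate: (-11.1000 - 3.9000i)(9.8000 + 8.0000i) / (9.8^2 + (-8)^2)
Numerator real = -11.1*9.8 - (3.9)*(-8) = -77.58
Numerator imag = -3.9*9.8 - (-11.1)*(-8) = -127.02
Denominator = 160.04
Re(z) = -77.58/160.04 = -0.4848
Im(z) = -127.02/160.04 = -0.7937

Re(z) = -0.4848, Im(z) = -0.7937


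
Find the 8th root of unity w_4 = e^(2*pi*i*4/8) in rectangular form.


Angle = 360*4/8 = 180°
a = cos(180°) = -1.0000
b = sin(180°) = 0

-1.0000 + 0i


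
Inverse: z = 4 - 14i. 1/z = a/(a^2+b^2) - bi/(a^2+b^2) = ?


|z|^2 = 16+196 = 212
1/z = (4 + 14i)/212

1/z = 0.0189 + 0.0660i


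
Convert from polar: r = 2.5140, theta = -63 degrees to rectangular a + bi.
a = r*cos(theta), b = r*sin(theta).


a = 2.5140*cos(-63°) = 2.5140*0.45399 = 1.1413
b = 2.5140*sin(-63°) = 2.5140*(-0.891) = -2.2400

1.1413 - 2.2400i


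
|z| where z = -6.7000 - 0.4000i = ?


|z| = sqrt((-6.7)^2 + (-0.4)^2) = sqrt(44.89 + 0.16) = sqrt(45.05) = 6.7119

|z| = 6.7119


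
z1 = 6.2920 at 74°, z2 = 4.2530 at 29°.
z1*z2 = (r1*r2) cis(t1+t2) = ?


r = 6.2920 * 4.2530 = 26.7599
theta = 74° + 29° = 103° = 103° (mod 360)

26.7599 cis(103°)


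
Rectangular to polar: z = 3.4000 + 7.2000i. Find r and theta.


r = sqrt(11.56+51.84) = sqrt(63.4) = 7.9624
theta = atan2(7.2, 3.4) = 64.7223 degrees

r = 7.9624, theta = 64.7223 degrees


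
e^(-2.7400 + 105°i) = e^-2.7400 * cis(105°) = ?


e^-2.7400 = 0.0646
cos(105°) = -0.2588
sin(105°) = 0.9659
Real = 0.0646*(-0.2588) = -0.0167
Imag = 0.0646*0.9659 = 0.0624

-0.0167 + 0.0624i


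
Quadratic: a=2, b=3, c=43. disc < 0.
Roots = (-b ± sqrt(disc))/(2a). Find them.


disc = 3^2 - 4*2*43 = 9 - 344 = -335
sqrt(|disc|) = sqrt(335) = 18.3030
Real part = -3/(2*2) = -0.7500
Imag part = 18.3030/(2*2) = 4.5758

-0.7500 ± 4.5758i


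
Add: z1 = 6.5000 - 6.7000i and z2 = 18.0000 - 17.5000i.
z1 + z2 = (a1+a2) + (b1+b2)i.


Real: 6.5 + 18 = 24.5
Imag: -6.7 - 17.5 = -24.2

24.5000 - 24.2000i


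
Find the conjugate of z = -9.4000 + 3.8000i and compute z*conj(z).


z_bar = -9.4000 - 3.8000i
z*z_bar = (-9.4)^2 + 3.8^2 = 88.36 + 14.44 = 102.8

z_bar = -9.4000 - 3.8000i, z*z_bar = 102.8


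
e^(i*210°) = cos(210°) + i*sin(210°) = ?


cos(210°) = -0.8660
sin(210°) = -0.5000

e^(i*210°) = -0.8660 - 0.5000i


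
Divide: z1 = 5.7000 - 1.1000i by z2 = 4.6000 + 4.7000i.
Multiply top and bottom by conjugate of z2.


Conjugate of z2 = 4.6000 - 4.7000i
Numerator: (5.7000 - 1.1000i)(4.6000 - 4.7000i) = 21.0500 - 31.8500i
Denominator: 4.6^2 + 4.7^2 = 43.25
Result = (21.0500 - 31.8500i)/43.25

0.4867 - 0.7364i


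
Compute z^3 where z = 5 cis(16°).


r^3 = 5^3 = 125
n*theta = 3*16° = 48° = 48° (mod 360)
a = 125*cos(48°) = 83.6413
b = 125*sin(48°) = 92.8931

125 cis(48°) = 83.6413 + 92.8931i


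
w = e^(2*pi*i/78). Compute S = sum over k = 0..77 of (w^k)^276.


The roots are w_k = w^k with w = e^(2*pi*i/78), and (w^k)^276 = (w^276)^k.
So S = 1 + u + u^2 + ... + u^(77) with u = w^276.
276 = 3*78 + 42, so 276 is not a multiple of 78: u = (w^78)^3 * w^42 = w^42 ≠ 1 (w is a primitive 78th root), while u^78 = (w^78)^276 = 1.
Geometric series: S = (1 - u^78)/(1 - u) = (1 - 1)/(1 - u) = 0

S = 0


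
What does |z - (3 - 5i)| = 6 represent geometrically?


|z - z0| = r is a circle with center z0 and radius r.
Center = (3, -5), radius = 6

Circle with center (3, -5) and radius 6


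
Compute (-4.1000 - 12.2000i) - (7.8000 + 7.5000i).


Real: -4.1 - 7.8 = -11.9
Imag: -12.2 - 7.5 = -19.7

-11.9000 - 19.7000i


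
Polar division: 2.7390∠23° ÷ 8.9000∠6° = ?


r = 2.7390 / 8.9000 = 0.3078
theta = 23° - 6° = 17° = 17° (mod 360)

0.3078 cis(17°)


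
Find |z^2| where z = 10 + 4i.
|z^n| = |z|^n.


|z| = sqrt(100+16) = sqrt(116) = 10.7703
|z^2| = |z|^2 = (sqrt(116))^2 = 116

|z^2| = 116


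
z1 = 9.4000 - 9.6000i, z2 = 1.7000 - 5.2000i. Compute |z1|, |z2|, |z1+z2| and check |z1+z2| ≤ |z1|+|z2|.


|z1| = sqrt(9.4^2 + (-9.6)^2) = sqrt(180.52) = 13.4358
|z2| = sqrt(1.7^2 + (-5.2)^2) = sqrt(29.93) = 5.4708
z1+z2 = 11.1000 - 14.8000i
|z1+z2| = sqrt(342.25) = 18.5000
|z1|+|z2| = 13.4358 + 5.4708 = 18.9066

|z1+z2| = 18.5000 ≤ |z1|+|z2| = 18.9066 (verified)


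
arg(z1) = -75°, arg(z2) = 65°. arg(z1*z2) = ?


arg(z1*z2) = -75° + 65° = -10°
Normalized to (-180°, 180°]: -10°

-10°


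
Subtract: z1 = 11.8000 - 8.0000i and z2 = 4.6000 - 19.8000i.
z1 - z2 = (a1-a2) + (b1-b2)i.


Real: 11.8 - 4.6 = 7.2
Imag: -8 + 19.8 = 11.8

7.2000 + 11.8000i


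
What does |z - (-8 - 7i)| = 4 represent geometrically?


|z - z0| = r is a circle with center z0 and radius r.
Center = (-8, -7), radius = 4

Circle with center (-8, -7) and radius 4


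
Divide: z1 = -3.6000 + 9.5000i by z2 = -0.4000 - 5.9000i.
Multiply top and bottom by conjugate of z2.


Conjugate of z2 = -0.4000 + 5.9000i
Numerator: (-3.6000 + 9.5000i)(-0.4000 + 5.9000i) = -54.6100 - 25.0400i
Denominator: (-0.4)^2 + (-5.9)^2 = 34.97
Result = (-54.6100 - 25.0400i)/34.97

-1.5616 - 0.7160i


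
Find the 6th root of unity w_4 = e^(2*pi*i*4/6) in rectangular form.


Angle = 360*4/6 = 240°
a = cos(240°) = -0.5000
b = sin(240°) = -0.8660

-0.5000 - 0.8660i


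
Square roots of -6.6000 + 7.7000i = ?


|z| = sqrt(43.56+59.29) = 10.1415
sqrt((|z|+a)/2) = sqrt((10.1415+(-6.6))/2) = sqrt(1.7707) = 1.3307
sqrt((|z|-a)/2) = sqrt((10.1415-(-6.6))/2) = sqrt(8.3707) = 2.8932

±(1.3307 + 2.8932i) i.e. 1.3307 + 2.8932i and -1.3307 - 2.8932i


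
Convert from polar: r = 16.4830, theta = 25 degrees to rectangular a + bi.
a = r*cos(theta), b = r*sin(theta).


a = 16.4830*cos(25°) = 16.4830*0.90631 = 14.9387
b = 16.4830*sin(25°) = 16.4830*0.42262 = 6.9660

14.9387 + 6.9660i


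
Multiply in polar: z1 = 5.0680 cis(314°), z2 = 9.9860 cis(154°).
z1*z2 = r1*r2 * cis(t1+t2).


r = 5.0680 * 9.9860 = 50.6090
theta = 314° + 154° = 468° = 108° (mod 360)

50.6090 cis(108°)


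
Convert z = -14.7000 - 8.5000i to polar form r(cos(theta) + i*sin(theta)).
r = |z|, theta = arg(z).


r = sqrt(216.09+72.25) = sqrt(288.34) = 16.9806
theta = atan2(-8.5, -14.7) = -149.9622 degrees

r = 16.9806, theta = -149.9622 degrees


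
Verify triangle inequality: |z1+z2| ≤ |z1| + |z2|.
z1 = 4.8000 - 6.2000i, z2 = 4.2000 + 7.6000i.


|z1| = sqrt(4.8^2 + (-6.2)^2) = sqrt(61.48) = 7.8409
|z2| = sqrt(4.2^2 + 7.6^2) = sqrt(75.4) = 8.6833
z1+z2 = 9.0000 + 1.4000i
|z1+z2| = sqrt(82.96) = 9.1082
|z1|+|z2| = 7.8409 + 8.6833 = 16.5242

|z1+z2| = 9.1082 ≤ |z1|+|z2| = 16.5242 (verified)


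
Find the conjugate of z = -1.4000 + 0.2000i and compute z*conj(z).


z_bar = -1.4000 - 0.2000i
z*z_bar = (-1.4)^2 + 0.2^2 = 1.96 + 0.04 = 2

z_bar = -1.4000 - 0.2000i, z*z_bar = 2


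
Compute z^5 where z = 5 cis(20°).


r^5 = 5^5 = 3125
n*theta = 5*20° = 100° = 100° (mod 360)
a = 3125*cos(100°) = -542.6506
b = 3125*sin(100°) = 3077.5242

3125 cis(100°) = -542.6506 + 3077.5242i


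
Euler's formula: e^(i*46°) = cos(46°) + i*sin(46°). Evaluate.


cos(46°) = 0.6947
sin(46°) = 0.7193

e^(i*46°) = 0.6947 + 0.7193i


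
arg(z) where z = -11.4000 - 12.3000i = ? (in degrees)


Re = -11.4, Im = -12.3
arg = atan2(-12.3, -11.4) = -132.8253 degrees

arg(z) = -132.8253 degrees


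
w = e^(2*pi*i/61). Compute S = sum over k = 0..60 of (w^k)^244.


The roots are w_k = w^k with w = e^(2*pi*i/61), and (w^k)^244 = (w^244)^k.
So S = 1 + u + u^2 + ... + u^(60) with u = w^244.
244 = 4*61 + 0, so 244 is a multiple of 61 and u = (w^61)^4 = 1.
Every one of the 61 terms equals 1: S = 61

S = 61


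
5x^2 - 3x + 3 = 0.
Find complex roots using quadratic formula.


disc = (-3)^2 - 4*5*3 = 9 - 60 = -51
sqrt(|disc|) = sqrt(51) = 7.1414
Real part = 3/(2*5) = 0.3000
Imag part = 7.1414/(2*5) = 0.7141

0.3000 ± 0.7141i


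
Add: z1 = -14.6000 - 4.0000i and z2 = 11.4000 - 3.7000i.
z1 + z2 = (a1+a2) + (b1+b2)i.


Real: -14.6 + 11.4 = -3.2
Imag: -4 - 3.7 = -7.7

-3.2000 - 7.7000i


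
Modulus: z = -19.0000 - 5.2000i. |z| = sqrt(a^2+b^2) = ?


|z| = sqrt((-19)^2 + (-5.2)^2) = sqrt(361 + 27.04) = sqrt(388.04) = 19.6987

|z| = 19.6987


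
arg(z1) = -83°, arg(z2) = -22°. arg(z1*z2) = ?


arg(z1*z2) = -83° - 22° = -105°
Normalized to (-180°, 180°]: -105°

-105°


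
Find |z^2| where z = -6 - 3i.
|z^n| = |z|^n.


|z| = sqrt(36+9) = sqrt(45) = 6.7082
|z^2| = |z|^2 = (sqrt(45))^2 = 45

|z^2| = 45


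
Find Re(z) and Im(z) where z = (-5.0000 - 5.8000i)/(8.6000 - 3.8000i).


Multiply by conjugate: (-5.0000 - 5.8000i)(8.6000 + 3.8000i) / (8.6^2 + (-3.8)^2)
Numerator real = -5*8.6 - (5.8)*(-3.8) = -20.96
Numerator imag = -5.8*8.6 - (-5)*(-3.8) = -68.88
Denominator = 88.4
Re(z) = -20.96/88.4 = -0.2371
Im(z) = -68.88/88.4 = -0.7792

Re(z) = -0.2371, Im(z) = -0.7792


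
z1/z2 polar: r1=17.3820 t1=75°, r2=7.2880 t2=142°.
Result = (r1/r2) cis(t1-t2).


r = 17.3820 / 7.2880 = 2.3850
theta = 75° - 142° = -67° = 293° (mod 360)

2.3850 cis(293°)


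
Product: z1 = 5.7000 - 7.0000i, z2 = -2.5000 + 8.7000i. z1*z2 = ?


Real = 5.7*(-2.5) - (-7)*8.7 = -14.25 - (-60.9) = 46.65
Imag = 5.7*8.7 - (2.5)*(-7) = 49.59 + 17.5 = 67.09

46.6500 + 67.0900i


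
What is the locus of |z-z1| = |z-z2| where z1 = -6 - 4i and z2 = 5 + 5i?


Equal distances means the locus is the perpendicular bisector of z1 and z2.
Midpoint = ((-6+5)/2, (-4+5)/2) = (-0.5000, 0.5000)

Perpendicular bisector through (-0.5000, 0.5000)


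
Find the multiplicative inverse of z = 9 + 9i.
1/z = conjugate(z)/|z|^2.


|z|^2 = 81+81 = 162
1/z = (9 - 9i)/162

1/z = 0.0556 - 0.0556i


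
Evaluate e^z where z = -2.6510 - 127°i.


e^-2.6510 = 0.0706
cos(-127°) = -0.6018
sin(-127°) = -0.7986
Real = 0.0706*(-0.6018) = -0.0425
Imag = 0.0706*(-0.7986) = -0.0564

-0.0425 - 0.0564i


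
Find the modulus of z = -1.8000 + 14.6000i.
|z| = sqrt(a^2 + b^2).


|z| = sqrt((-1.8)^2 + 14.6^2) = sqrt(3.24 + 213.16) = sqrt(216.4) = 14.7105

|z| = 14.7105


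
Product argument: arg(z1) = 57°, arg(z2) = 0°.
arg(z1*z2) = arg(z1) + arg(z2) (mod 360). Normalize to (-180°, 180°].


arg(z1*z2) = 57° + 0° = 57°
Normalized to (-180°, 180°]: 57°

57°


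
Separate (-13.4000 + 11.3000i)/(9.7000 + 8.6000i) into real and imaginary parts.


Multiply by conjugate: (-13.4000 + 11.3000i)(9.7000 - 8.6000i) / (9.7^2 + 8.6^2)
Numerator real = -13.4*9.7 + 11.3*8.6 = -32.8
Numerator imag = 11.3*9.7 - (-13.4)*8.6 = 224.85
Denominator = 168.05
Re(z) = -32.8/168.05 = -0.1952
Im(z) = 224.85/168.05 = 1.3380

Re(z) = -0.1952, Im(z) = 1.3380


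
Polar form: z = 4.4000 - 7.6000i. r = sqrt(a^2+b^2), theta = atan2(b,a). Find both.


r = sqrt(19.36+57.76) = sqrt(77.12) = 8.7818
theta = atan2(-7.6, 4.4) = -59.9314 degrees

r = 8.7818, theta = -59.9314 degrees


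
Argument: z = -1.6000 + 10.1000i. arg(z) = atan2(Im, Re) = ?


Re = -1.6, Im = 10.1
arg = atan2(10.1, -1.6) = 99.0018 degrees

arg(z) = 99.0018 degrees


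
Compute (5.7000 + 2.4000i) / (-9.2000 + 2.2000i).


Conjugate of z2 = -9.2000 - 2.2000i
Numerator: (5.7000 + 2.4000i)(-9.2000 - 2.2000i) = -47.1600 - 34.6200i
Denominator: (-9.2)^2 + 2.2^2 = 89.48
Result = (-47.1600 - 34.6200i)/89.48

-0.5270 - 0.3869i


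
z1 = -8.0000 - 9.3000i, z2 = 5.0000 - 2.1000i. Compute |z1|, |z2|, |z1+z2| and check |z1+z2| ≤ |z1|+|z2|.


|z1| = sqrt((-8)^2 + (-9.3)^2) = sqrt(150.49) = 12.2674
|z2| = sqrt(5^2 + (-2.1)^2) = sqrt(29.41) = 5.4231
z1+z2 = -3.0000 - 11.4000i
|z1+z2| = sqrt(138.96) = 11.7881
|z1|+|z2| = 12.2674 + 5.4231 = 17.6905

|z1+z2| = 11.7881 ≤ |z1|+|z2| = 17.6905 (verified)


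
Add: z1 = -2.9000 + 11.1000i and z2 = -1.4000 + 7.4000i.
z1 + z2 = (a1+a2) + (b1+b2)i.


Real: -2.9 - 1.4 = -4.3
Imag: 11.1 + 7.4 = 18.5

-4.3000 + 18.5000i


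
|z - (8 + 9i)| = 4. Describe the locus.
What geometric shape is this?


|z - z0| = r is a circle with center z0 and radius r.
Center = (8, 9), radius = 4

Circle with center (8, 9) and radius 4


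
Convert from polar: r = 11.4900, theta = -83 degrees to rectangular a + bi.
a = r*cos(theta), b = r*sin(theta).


a = 11.4900*cos(-83°) = 11.4900*0.12187 = 1.4003
b = 11.4900*sin(-83°) = 11.4900*(-0.99255) = -11.4044

1.4003 - 11.4044i


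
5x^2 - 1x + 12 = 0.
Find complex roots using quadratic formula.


disc = (-1)^2 - 4*5*12 = 1 - 240 = -239
sqrt(|disc|) = sqrt(239) = 15.4596
Real part = 1/(2*5) = 0.1000
Imag part = 15.4596/(2*5) = 1.5460

0.1000 ± 1.5460i


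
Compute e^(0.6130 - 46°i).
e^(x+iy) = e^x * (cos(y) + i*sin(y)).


e^0.6130 = 1.8460
cos(-46°) = 0.69466
sin(-46°) = -0.71934
Real = 1.8460*0.69466 = 1.2823
Imag = 1.8460*(-0.71934) = -1.3279

1.2823 - 1.3279i


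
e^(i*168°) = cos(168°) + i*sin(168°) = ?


cos(168°) = -0.9781
sin(168°) = 0.2079

e^(i*168°) = -0.9781 + 0.2079i


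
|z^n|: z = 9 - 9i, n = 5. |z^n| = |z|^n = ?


|z| = sqrt(81+81) = sqrt(162) = 12.7279
|z^5| = |z|^5 = (sqrt(162))^5 = 162^2 * sqrt(162) = 26244*sqrt(162)

|z^5| = 26244*sqrt(162) ≈ 334031.5866


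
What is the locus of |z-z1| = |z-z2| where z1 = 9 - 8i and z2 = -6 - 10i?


Equal distances means the locus is the perpendicular bisector of z1 and z2.
Midpoint = ((9+(-6))/2, (-8+(-10))/2) = (1.5000, -9.0000)

Perpendicular bisector through (1.5000, -9.0000)


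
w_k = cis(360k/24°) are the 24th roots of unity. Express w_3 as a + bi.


Angle = 360*3/24 = 45°
a = cos(45°) = 0.7071
b = sin(45°) = 0.7071

0.7071 + 0.7071i


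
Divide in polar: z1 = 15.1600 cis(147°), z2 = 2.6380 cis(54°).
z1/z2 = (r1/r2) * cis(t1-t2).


r = 15.1600 / 2.6380 = 5.7468
theta = 147° - 54° = 93° = 93° (mod 360)

5.7468 cis(93°)


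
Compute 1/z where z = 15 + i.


|z|^2 = 225+1 = 226
1/z = (15 - 1i)/226

1/z = 0.0664 - 0.0044i


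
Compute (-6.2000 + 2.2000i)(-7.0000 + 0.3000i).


Real = -6.2*(-7) - 2.2*0.3 = 43.4 - 0.66 = 42.74
Imag = -6.2*0.3 - (7)*2.2 = -1.86 - (15.4) = -17.26

42.7400 - 17.2600i


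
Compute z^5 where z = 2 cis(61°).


r^5 = 2^5 = 32
n*theta = 5*61° = 305° = 305° (mod 360)
a = 32*cos(305°) = 18.3544
b = 32*sin(305°) = -26.2129

32 cis(305°) = 18.3544 - 26.2129i


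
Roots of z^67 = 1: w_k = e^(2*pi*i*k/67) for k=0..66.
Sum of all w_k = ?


The sum of all 67th roots of unity is 0.
Geometric series: (1 - w^67)/(1 - w) = (1-1)/(1-w) = 0 since w^67 = 1, w ≠ 1.
Alternatively: coefficient of z^66 in z^67 - 1 is 0.

0


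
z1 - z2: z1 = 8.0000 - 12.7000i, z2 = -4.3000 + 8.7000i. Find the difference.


Real: 8 + 4.3 = 12.3
Imag: -12.7 - 8.7 = -21.4

12.3000 - 21.4000i


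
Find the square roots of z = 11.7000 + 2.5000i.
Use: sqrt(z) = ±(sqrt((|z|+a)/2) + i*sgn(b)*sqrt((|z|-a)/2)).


|z| = sqrt(136.89+6.25) = 11.9641
sqrt((|z|+a)/2) = sqrt((11.9641+11.7)/2) = sqrt(11.8321) = 3.4398
sqrt((|z|-a)/2) = sqrt((11.9641-11.7)/2) = sqrt(0.1321) = 0.3634

±(3.4398 + 0.3634i) i.e. 3.4398 + 0.3634i and -3.4398 - 0.3634i


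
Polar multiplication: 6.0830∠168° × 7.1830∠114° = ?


r = 6.0830 * 7.1830 = 43.6942
theta = 168° + 114° = 282° = 282° (mod 360)

43.6942 cis(282°)


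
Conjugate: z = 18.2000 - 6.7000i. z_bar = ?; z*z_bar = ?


z_bar = 18.2000 + 6.7000i
z*z_bar = 18.2^2 + (-6.7)^2 = 331.24 + 44.89 = 376.13

z_bar = 18.2000 + 6.7000i, z*z_bar = 376.13


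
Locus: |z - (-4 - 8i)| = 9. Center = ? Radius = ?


|z - z0| = r is a circle with center z0 and radius r.
Center = (-4, -8), radius = 9

Circle with center (-4, -8) and radius 9


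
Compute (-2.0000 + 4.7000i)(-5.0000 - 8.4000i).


Real = -2*(-5) - 4.7*(-8.4) = 10 - (-39.48) = 49.48
Imag = -2*(-8.4) - (5)*4.7 = 16.8 - (23.5) = -6.7

49.4800 - 6.7000i


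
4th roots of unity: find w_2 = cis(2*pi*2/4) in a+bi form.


Angle = 360*2/4 = 180°
a = cos(180°) = -1.0000
b = sin(180°) = 0

-1.0000 + 0i


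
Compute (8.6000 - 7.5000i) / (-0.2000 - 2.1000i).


Conjugate of z2 = -0.2000 + 2.1000i
Numerator: (8.6000 - 7.5000i)(-0.2000 + 2.1000i) = 14.0300 + 19.5600i
Denominator: (-0.2)^2 + (-2.1)^2 = 4.45
Result = (14.0300 + 19.5600i)/4.45

3.1528 + 4.3955i


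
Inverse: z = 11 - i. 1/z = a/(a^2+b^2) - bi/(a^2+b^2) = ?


|z|^2 = 121+1 = 122
1/z = (11 + 1i)/122

1/z = 0.0902 + 0.0082i


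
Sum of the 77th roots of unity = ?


The sum of all 77th roots of unity is 0.
Geometric series: (1 - w^77)/(1 - w) = (1-1)/(1-w) = 0 since w^77 = 1, w ≠ 1.
Alternatively: coefficient of z^76 in z^77 - 1 is 0.

0


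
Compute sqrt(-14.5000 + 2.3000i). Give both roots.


|z| = sqrt(210.25+5.29) = 14.6813
sqrt((|z|+a)/2) = sqrt((14.6813+(-14.5))/2) = sqrt(0.0906) = 0.3011
sqrt((|z|-a)/2) = sqrt((14.6813-(-14.5))/2) = sqrt(14.5906) = 3.8198

±(0.3011 + 3.8198i) i.e. 0.3011 + 3.8198i and -0.3011 - 3.8198i


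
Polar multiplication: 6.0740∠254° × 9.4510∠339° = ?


r = 6.0740 * 9.4510 = 57.4054
theta = 254° + 339° = 593° = 233° (mod 360)

57.4054 cis(233°)


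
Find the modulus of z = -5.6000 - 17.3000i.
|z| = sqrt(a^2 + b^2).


|z| = sqrt((-5.6)^2 + (-17.3)^2) = sqrt(31.36 + 299.29) = sqrt(330.65) = 18.1838

|z| = 18.1838


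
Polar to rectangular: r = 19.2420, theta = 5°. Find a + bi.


a = 19.2420*cos(5°) = 19.2420*0.996195 = 19.1688
b = 19.2420*sin(5°) = 19.2420*0.08716 = 1.6771

19.1688 + 1.6771i


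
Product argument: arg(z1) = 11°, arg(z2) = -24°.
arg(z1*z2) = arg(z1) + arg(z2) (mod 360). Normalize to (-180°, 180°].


arg(z1*z2) = 11° - 24° = -13°
Normalized to (-180°, 180°]: -13°

-13°


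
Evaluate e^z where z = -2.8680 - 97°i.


e^-2.8680 = 0.0568
cos(-97°) = -0.1219
sin(-97°) = -0.9925
Real = 0.0568*(-0.1219) = -0.0069
Imag = 0.0568*(-0.9925) = -0.0564

-0.0069 - 0.0564i


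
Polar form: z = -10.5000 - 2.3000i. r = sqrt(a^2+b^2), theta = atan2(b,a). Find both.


r = sqrt(110.25+5.29) = sqrt(115.54) = 10.7490
theta = atan2(-2.3, -10.5) = -167.6446 degrees

r = 10.7490, theta = -167.6446 degrees


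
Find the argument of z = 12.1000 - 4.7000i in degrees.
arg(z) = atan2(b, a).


Re = 12.1, Im = -4.7
arg = atan2(-4.7, 12.1) = -21.2277 degrees

arg(z) = -21.2277 degrees


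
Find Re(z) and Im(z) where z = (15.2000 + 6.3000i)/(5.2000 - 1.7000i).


Multiply by conjugate: (15.2000 + 6.3000i)(5.2000 + 1.7000i) / (5.2^2 + (-1.7)^2)
Numerator real = 15.2*5.2 + 6.3*(-1.7) = 68.33
Numerator imag = 6.3*5.2 - 15.2*(-1.7) = 58.6
Denominator = 29.93
Re(z) = 68.33/29.93 = 2.2830
Im(z) = 58.6/29.93 = 1.9579

Re(z) = 2.2830, Im(z) = 1.9579


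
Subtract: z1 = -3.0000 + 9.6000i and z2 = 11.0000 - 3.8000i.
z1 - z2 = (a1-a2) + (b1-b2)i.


Real: -3 - 11 = -14
Imag: 9.6 + 3.8 = 13.4

-14.0000 + 13.4000i


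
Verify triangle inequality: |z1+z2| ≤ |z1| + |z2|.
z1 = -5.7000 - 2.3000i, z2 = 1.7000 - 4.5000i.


|z1| = sqrt((-5.7)^2 + (-2.3)^2) = sqrt(37.78) = 6.1465
|z2| = sqrt(1.7^2 + (-4.5)^2) = sqrt(23.14) = 4.8104
z1+z2 = -4.0000 - 6.8000i
|z1+z2| = sqrt(62.24) = 7.8892
|z1|+|z2| = 6.1465 + 4.8104 = 10.9569

|z1+z2| = 7.8892 ≤ |z1|+|z2| = 10.9569 (verified)


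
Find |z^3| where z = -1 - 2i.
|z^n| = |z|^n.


|z| = sqrt(1+4) = sqrt(5) = 2.2361
|z^3| = |z|^3 = (sqrt(5))^3 = 5*sqrt(5)

|z^3| = 5*sqrt(5) ≈ 11.1803


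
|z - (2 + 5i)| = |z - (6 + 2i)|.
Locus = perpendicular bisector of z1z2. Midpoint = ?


Equal distances means the locus is the perpendicular bisector of z1 and z2.
Midpoint = ((2+6)/2, (5+2)/2) = (4.0000, 3.5000)

Perpendicular bisector through (4.0000, 3.5000)


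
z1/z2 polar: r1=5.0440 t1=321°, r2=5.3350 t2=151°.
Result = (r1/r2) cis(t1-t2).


r = 5.0440 / 5.3350 = 0.9455
theta = 321° - 151° = 170° = 170° (mod 360)

0.9455 cis(170°)


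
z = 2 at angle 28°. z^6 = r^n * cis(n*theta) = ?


r^6 = 2^6 = 64
n*theta = 6*28° = 168° = 168° (mod 360)
a = 64*cos(168°) = -62.6014
b = 64*sin(168°) = 13.3063

64 cis(168°) = -62.6014 + 13.3063i


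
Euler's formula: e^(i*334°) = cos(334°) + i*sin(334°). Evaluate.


cos(334°) = 0.8988
sin(334°) = -0.4384

e^(i*334°) = 0.8988 - 0.4384i


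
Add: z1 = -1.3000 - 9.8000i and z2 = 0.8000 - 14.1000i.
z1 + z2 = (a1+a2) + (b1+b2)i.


Real: -1.3 + 0.8 = -0.5
Imag: -9.8 - 14.1 = -23.9

-0.5000 - 23.9000i


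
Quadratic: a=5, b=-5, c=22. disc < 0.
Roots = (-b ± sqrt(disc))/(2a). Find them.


disc = (-5)^2 - 4*5*22 = 25 - 440 = -415
sqrt(|disc|) = sqrt(415) = 20.3715
Real part = 5/(2*5) = 0.5000
Imag part = 20.3715/(2*5) = 2.0372

0.5000 ± 2.0372i


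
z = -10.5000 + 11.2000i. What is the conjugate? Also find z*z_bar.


z_bar = -10.5000 - 11.2000i
z*z_bar = (-10.5)^2 + 11.2^2 = 110.25 + 125.44 = 235.69

z_bar = -10.5000 - 11.2000i, z*z_bar = 235.69


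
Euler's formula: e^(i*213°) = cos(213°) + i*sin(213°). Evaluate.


cos(213°) = -0.8387
sin(213°) = -0.5446

e^(i*213°) = -0.8387 - 0.5446i


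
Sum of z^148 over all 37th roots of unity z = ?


The roots are w_k = w^k with w = e^(2*pi*i/37), and (w^k)^148 = (w^148)^k.
So S = 1 + u + u^2 + ... + u^(36) with u = w^148.
148 = 4*37 + 0, so 148 is a multiple of 37 and u = (w^37)^4 = 1.
Every one of the 37 terms equals 1: S = 37

S = 37


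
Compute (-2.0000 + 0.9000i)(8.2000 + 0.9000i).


Real = -2*8.2 - 0.9*0.9 = -16.4 - 0.81 = -17.21
Imag = -2*0.9 + 8.2*0.9 = -1.8 + 7.38 = 5.58

-17.2100 + 5.5800i


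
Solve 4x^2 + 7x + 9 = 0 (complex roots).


disc = 7^2 - 4*4*9 = 49 - 144 = -95
sqrt(|disc|) = sqrt(95) = 9.7468
Real part = -7/(2*4) = -0.8750
Imag part = 9.7468/(2*4) = 1.2183

-0.8750 ± 1.2183i


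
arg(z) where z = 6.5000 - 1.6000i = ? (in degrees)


Re = 6.5, Im = -1.6
arg = atan2(-1.6, 6.5) = -13.8287 degrees

arg(z) = -13.8287 degrees


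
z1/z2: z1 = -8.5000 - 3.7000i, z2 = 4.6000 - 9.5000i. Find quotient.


Conjugate of z2 = 4.6000 + 9.5000i
Numerator: (-8.5000 - 3.7000i)(4.6000 + 9.5000i) = -3.9500 - 97.7700i
Denominator: 4.6^2 + (-9.5)^2 = 111.41
Result = (-3.9500 - 97.7700i)/111.41

-0.0355 - 0.8776i


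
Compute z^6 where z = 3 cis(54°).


r^6 = 3^6 = 729
n*theta = 6*54° = 324° = 324° (mod 360)
a = 729*cos(324°) = 589.7734
b = 729*sin(324°) = -428.4954

729 cis(324°) = 589.7734 - 428.4954i


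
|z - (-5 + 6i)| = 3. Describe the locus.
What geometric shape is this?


|z - z0| = r is a circle with center z0 and radius r.
Center = (-5, 6), radius = 3

Circle with center (-5, 6) and radius 3


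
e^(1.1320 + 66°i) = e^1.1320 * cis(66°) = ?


e^1.1320 = 3.10185
cos(66°) = 0.40674
sin(66°) = 0.91355
Real = 3.10185*0.40674 = 1.2616
Imag = 3.10185*0.91355 = 2.8337

1.2616 + 2.8337i


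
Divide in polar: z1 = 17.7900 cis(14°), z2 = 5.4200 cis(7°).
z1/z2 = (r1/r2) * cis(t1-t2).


r = 17.7900 / 5.4200 = 3.2823
theta = 14° - 7° = 7° = 7° (mod 360)

3.2823 cis(7°)


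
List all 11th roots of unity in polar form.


The 11th roots of unity are cis(360k/11°) for k=0..10
Angle step = 360/11 = 32.7273°
Primitive root: cis(32.7273°)
Primitive root = 0.8413 + 0.5406i

11 roots at angles: 0°, 32.7273°, 65.4545°, 98.1818°, 130.9091°, 163.6364°, 196.3636°, 229.0909°, 261.8182°, 294.5455°, 327.2727°


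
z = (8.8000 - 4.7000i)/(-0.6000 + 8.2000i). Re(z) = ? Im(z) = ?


Multiply by conjugate: (8.8000 - 4.7000i)(-0.6000 - 8.2000i) / ((-0.6)^2 + 8.2^2)
Numerator real = 8.8*(-0.6) - (4.7)*8.2 = -43.82
Numerator imag = -4.7*(-0.6) - 8.8*8.2 = -69.34
Denominator = 67.6
Re(z) = -43.82/67.6 = -0.6482
Im(z) = -69.34/67.6 = -1.0257

Re(z) = -0.6482, Im(z) = -1.0257


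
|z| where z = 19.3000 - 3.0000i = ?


|z| = sqrt(19.3^2 + (-3)^2) = sqrt(372.49 + 9) = sqrt(381.49) = 19.5318

|z| = 19.5318


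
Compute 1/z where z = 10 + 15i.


|z|^2 = 100+225 = 325
1/z = (10 - 15i)/325

1/z = 0.0308 - 0.0462i


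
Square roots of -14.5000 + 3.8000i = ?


|z| = sqrt(210.25+14.44) = 14.9897
sqrt((|z|+a)/2) = sqrt((14.9897+(-14.5))/2) = sqrt(0.2448) = 0.4948
sqrt((|z|-a)/2) = sqrt((14.9897-(-14.5))/2) = sqrt(14.7448) = 3.8399

±(0.4948 + 3.8399i) i.e. 0.4948 + 3.8399i and -0.4948 - 3.8399i


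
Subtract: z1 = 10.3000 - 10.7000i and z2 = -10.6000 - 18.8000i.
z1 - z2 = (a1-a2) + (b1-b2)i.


Real: 10.3 + 10.6 = 20.9
Imag: -10.7 + 18.8 = 8.1

20.9000 + 8.1000i


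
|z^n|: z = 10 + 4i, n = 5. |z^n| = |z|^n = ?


|z| = sqrt(100+16) = sqrt(116) = 10.7703
|z^5| = |z|^5 = (sqrt(116))^5 = 116^2 * sqrt(116) = 13456*sqrt(116)

|z^5| = 13456*sqrt(116) ≈ 144925.5553


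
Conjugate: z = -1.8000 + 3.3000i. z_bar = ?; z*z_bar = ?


z_bar = -1.8000 - 3.3000i
z*z_bar = (-1.8)^2 + 3.3^2 = 3.24 + 10.89 = 14.13

z_bar = -1.8000 - 3.3000i, z*z_bar = 14.13


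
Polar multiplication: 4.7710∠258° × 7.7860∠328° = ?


r = 4.7710 * 7.7860 = 37.1470
theta = 258° + 328° = 586° = 226° (mod 360)

37.1470 cis(226°)


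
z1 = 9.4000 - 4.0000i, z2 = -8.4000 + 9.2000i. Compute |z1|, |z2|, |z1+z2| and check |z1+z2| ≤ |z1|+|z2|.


|z1| = sqrt(9.4^2 + (-4)^2) = sqrt(104.36) = 10.2157
|z2| = sqrt((-8.4)^2 + 9.2^2) = sqrt(155.2) = 12.4579
z1+z2 = 1.0000 + 5.2000i
|z1+z2| = sqrt(28.04) = 5.2953
|z1|+|z2| = 10.2157 + 12.4579 = 22.6736

|z1+z2| = 5.2953 ≤ |z1|+|z2| = 22.6736 (verified)


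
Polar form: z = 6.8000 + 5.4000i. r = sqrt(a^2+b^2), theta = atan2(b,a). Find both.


r = sqrt(46.24+29.16) = sqrt(75.4) = 8.6833
theta = atan2(5.4, 6.8) = 38.4537 degrees

r = 8.6833, theta = 38.4537 degrees


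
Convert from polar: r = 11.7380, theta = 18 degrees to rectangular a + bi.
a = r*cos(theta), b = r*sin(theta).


a = 11.7380*cos(18°) = 11.7380*0.95106 = 11.1635
b = 11.7380*sin(18°) = 11.7380*0.309017 = 3.6272

11.1635 + 3.6272i


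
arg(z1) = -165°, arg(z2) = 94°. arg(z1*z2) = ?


arg(z1*z2) = -165° + 94° = -71°
Normalized to (-180°, 180°]: -71°

-71°


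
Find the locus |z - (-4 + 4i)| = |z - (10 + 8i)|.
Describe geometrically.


Equal distances means the locus is the perpendicular bisector of z1 and z2.
Midpoint = ((-4+10)/2, (4+8)/2) = (3.0000, 6.0000)

Perpendicular bisector through (3.0000, 6.0000)


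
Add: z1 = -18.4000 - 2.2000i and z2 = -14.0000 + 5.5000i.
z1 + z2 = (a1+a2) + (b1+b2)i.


Real: -18.4 - 14 = -32.4
Imag: -2.2 + 5.5 = 3.3

-32.4000 + 3.3000i


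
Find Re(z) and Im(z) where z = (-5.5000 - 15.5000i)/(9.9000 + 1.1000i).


Multiply by conjugate: (-5.5000 - 15.5000i)(9.9000 - 1.1000i) / (9.9^2 + 1.1^2)
Numerator real = -5.5*9.9 - (15.5)*1.1 = -71.5
Numerator imag = -15.5*9.9 - (-5.5)*1.1 = -147.4
Denominator = 99.22
Re(z) = -71.5/99.22 = -0.7206
Im(z) = -147.4/99.22 = -1.4856

Re(z) = -0.7206, Im(z) = -1.4856


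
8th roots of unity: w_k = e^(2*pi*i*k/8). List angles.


The 8th roots of unity are cis(360k/8°) for k=0..7
Angle step = 360/8 = 45°
Primitive root: cis(45°)
Primitive root = 0.7071 + 0.7071i

8 roots at angles: 0°, 45°, 90°, 135°, 180°, 225°, 270°, 315°


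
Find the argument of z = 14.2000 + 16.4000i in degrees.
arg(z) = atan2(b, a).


Re = 14.2, Im = 16.4
arg = atan2(16.4, 14.2) = 49.1122 degrees

arg(z) = 49.1122 degrees


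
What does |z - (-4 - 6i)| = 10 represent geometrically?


|z - z0| = r is a circle with center z0 and radius r.
Center = (-4, -6), radius = 10

Circle with center (-4, -6) and radius 10


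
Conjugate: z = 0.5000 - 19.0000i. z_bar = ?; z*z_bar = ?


z_bar = 0.5000 + 19.0000i
z*z_bar = 0.5^2 + (-19)^2 = 0.25 + 361 = 361.25

z_bar = 0.5000 + 19.0000i, z*z_bar = 361.25


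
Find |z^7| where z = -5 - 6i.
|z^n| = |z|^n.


|z| = sqrt(25+36) = sqrt(61) = 7.8102
|z^7| = |z|^7 = (sqrt(61))^7 = 61^3 * sqrt(61) = 226981*sqrt(61)

|z^7| = 226981*sqrt(61) ≈ 1772778.2817


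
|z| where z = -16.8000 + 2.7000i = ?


|z| = sqrt((-16.8)^2 + 2.7^2) = sqrt(282.24 + 7.29) = sqrt(289.53) = 17.0156

|z| = 17.0156


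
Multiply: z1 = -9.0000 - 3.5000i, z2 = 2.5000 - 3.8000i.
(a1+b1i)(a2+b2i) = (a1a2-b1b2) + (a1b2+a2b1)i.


Real = -9*2.5 - (-3.5)*(-3.8) = -22.5 - 13.3 = -35.8
Imag = -9*(-3.8) + 2.5*(-3.5) = 34.2 - (8.75) = 25.45

-35.8000 + 25.4500i


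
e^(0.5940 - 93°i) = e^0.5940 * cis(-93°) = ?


e^0.5940 = 1.8112
cos(-93°) = -0.05234
sin(-93°) = -0.9986
Real = 1.8112*(-0.05234) = -0.0948
Imag = 1.8112*(-0.9986) = -1.8087

-0.0948 - 1.8087i


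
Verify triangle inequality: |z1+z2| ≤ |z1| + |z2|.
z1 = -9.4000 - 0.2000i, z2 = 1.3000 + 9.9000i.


|z1| = sqrt((-9.4)^2 + (-0.2)^2) = sqrt(88.4) = 9.4021
|z2| = sqrt(1.3^2 + 9.9^2) = sqrt(99.7) = 9.9850
z1+z2 = -8.1000 + 9.7000i
|z1+z2| = sqrt(159.7) = 12.6372
|z1|+|z2| = 9.4021 + 9.9850 = 19.3871

|z1+z2| = 12.6372 ≤ |z1|+|z2| = 19.3871 (verified)


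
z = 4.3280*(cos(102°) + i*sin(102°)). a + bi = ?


a = 4.3280*cos(102°) = 4.3280*(-0.2079) = -0.8998
b = 4.3280*sin(102°) = 4.3280*0.97815 = 4.2334

-0.8998 + 4.2334i


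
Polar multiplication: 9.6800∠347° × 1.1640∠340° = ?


r = 9.6800 * 1.1640 = 11.2675
theta = 347° + 340° = 687° = 327° (mod 360)

11.2675 cis(327°)


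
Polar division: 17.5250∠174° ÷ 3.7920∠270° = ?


r = 17.5250 / 3.7920 = 4.6216
theta = 174° - 270° = -96° = 264° (mod 360)

4.6216 cis(264°)


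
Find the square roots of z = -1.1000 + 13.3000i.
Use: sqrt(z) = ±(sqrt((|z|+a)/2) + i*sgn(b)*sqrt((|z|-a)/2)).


|z| = sqrt(1.21+176.89) = 13.3454
sqrt((|z|+a)/2) = sqrt((13.3454+(-1.1))/2) = sqrt(6.1227) = 2.4744
sqrt((|z|-a)/2) = sqrt((13.3454-(-1.1))/2) = sqrt(7.2227) = 2.6875

±(2.4744 + 2.6875i) i.e. 2.4744 + 2.6875i and -2.4744 - 2.6875i


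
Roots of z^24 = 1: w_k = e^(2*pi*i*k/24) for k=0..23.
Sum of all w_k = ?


The sum of all 24th roots of unity is 0.
Geometric series: (1 - w^24)/(1 - w) = (1-1)/(1-w) = 0 since w^24 = 1, w ≠ 1.
Alternatively: coefficient of z^23 in z^24 - 1 is 0.

0


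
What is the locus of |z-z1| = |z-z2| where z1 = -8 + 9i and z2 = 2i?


Equal distances means the locus is the perpendicular bisector of z1 and z2.
Midpoint = ((-8+0)/2, (9+2)/2) = (-4.0000, 5.5000)

Perpendicular bisector through (-4.0000, 5.5000)


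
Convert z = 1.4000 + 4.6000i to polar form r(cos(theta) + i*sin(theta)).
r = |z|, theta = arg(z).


r = sqrt(1.96+21.16) = sqrt(23.12) = 4.8083
theta = atan2(4.6, 1.4) = 73.0725 degrees

r = 4.8083, theta = 73.0725 degrees


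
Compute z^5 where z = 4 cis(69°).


r^5 = 4^5 = 1024
n*theta = 5*69° = 345° = 345° (mod 360)
a = 1024*cos(345°) = 989.1080
b = 1024*sin(345°) = -265.0307

1024 cis(345°) = 989.1080 - 265.0307i


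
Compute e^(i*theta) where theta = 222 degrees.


cos(222°) = -0.7431
sin(222°) = -0.6691

e^(i*222°) = -0.7431 - 0.6691i


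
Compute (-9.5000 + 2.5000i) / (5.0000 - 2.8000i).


Conjugate of z2 = 5.0000 + 2.8000i
Numerator: (-9.5000 + 2.5000i)(5.0000 + 2.8000i) = -54.5000 - 14.1000i
Denominator: 5^2 + (-2.8)^2 = 32.84
Result = (-54.5000 - 14.1000i)/32.84

-1.6596 - 0.4294i


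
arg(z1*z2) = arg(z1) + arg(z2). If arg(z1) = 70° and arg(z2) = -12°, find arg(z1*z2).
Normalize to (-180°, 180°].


arg(z1*z2) = 70° - 12° = 58°
Normalized to (-180°, 180°]: 58°

58°


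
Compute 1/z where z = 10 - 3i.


|z|^2 = 100+9 = 109
1/z = (10 + 3i)/109

1/z = 0.0917 + 0.0275i


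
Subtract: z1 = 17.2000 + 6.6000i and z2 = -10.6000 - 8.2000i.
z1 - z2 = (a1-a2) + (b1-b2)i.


Real: 17.2 + 10.6 = 27.8
Imag: 6.6 + 8.2 = 14.8

27.8000 + 14.8000i


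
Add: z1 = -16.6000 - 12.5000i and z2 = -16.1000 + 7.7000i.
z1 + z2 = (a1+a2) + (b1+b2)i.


Real: -16.6 - 16.1 = -32.7
Imag: -12.5 + 7.7 = -4.8

-32.7000 - 4.8000i


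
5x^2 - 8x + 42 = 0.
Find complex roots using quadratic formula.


disc = (-8)^2 - 4*5*42 = 64 - 840 = -776
sqrt(|disc|) = sqrt(776) = 27.8568
Real part = 8/(2*5) = 0.8000
Imag part = 27.8568/(2*5) = 2.7857

0.8000 ± 2.7857i


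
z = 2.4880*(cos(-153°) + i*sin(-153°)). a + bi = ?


a = 2.4880*cos(-153°) = 2.4880*(-0.891) = -2.2168
b = 2.4880*sin(-153°) = 2.4880*(-0.45399) = -1.1295

-2.2168 - 1.1295i


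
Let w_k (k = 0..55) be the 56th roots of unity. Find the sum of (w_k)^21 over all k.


The roots are w_k = w^k with w = e^(2*pi*i/56), and (w^k)^21 = (w^21)^k.
So S = 1 + u + u^2 + ... + u^(55) with u = w^21.
21 = 0*56 + 21, so 21 is not a multiple of 56: u = w^21 ≠ 1 (w is a primitive 56th root), while u^56 = (w^56)^21 = 1.
Geometric series: S = (1 - u^56)/(1 - u) = (1 - 1)/(1 - u) = 0

S = 0


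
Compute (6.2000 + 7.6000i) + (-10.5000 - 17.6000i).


Real: 6.2 - 10.5 = -4.3
Imag: 7.6 - 17.6 = -10

-4.3000 - 10.0000i


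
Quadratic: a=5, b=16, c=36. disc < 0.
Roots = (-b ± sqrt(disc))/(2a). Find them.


disc = 16^2 - 4*5*36 = 256 - 720 = -464
sqrt(|disc|) = sqrt(464) = 21.5407
Real part = -16/(2*5) = -1.6000
Imag part = 21.5407/(2*5) = 2.1541

-1.6000 ± 2.1541i


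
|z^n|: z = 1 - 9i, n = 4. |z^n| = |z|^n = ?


|z| = sqrt(1+81) = sqrt(82) = 9.0554
|z^4| = |z|^4 = (sqrt(82))^4 = 82^2 = 6724

|z^4| = 6724


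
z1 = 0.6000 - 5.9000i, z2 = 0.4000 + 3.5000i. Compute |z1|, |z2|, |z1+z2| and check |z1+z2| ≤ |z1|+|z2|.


|z1| = sqrt(0.6^2 + (-5.9)^2) = sqrt(35.17) = 5.9304
|z2| = sqrt(0.4^2 + 3.5^2) = sqrt(12.41) = 3.5228
z1+z2 = 1.0000 - 2.4000i
|z1+z2| = sqrt(6.76) = 2.6000
|z1|+|z2| = 5.9304 + 3.5228 = 9.4532

|z1+z2| = 2.6000 ≤ |z1|+|z2| = 9.4532 (verified)


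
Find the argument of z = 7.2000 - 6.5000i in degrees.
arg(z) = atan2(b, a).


Re = 7.2, Im = -6.5
arg = atan2(-6.5, 7.2) = -42.0750 degrees

arg(z) = -42.0750 degrees


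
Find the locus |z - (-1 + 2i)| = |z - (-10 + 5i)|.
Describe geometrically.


Equal distances means the locus is the perpendicular bisector of z1 and z2.
Midpoint = ((-1+(-10))/2, (2+5)/2) = (-5.5000, 3.5000)

Perpendicular bisector through (-5.5000, 3.5000)


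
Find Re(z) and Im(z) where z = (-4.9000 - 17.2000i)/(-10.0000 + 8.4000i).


Multiply by conjugate: (-4.9000 - 17.2000i)(-10.0000 - 8.4000i) / ((-10)^2 + 8.4^2)
Numerator real = -4.9*(-10) - (17.2)*8.4 = -95.48
Numerator imag = -17.2*(-10) - (-4.9)*8.4 = 213.16
Denominator = 170.56
Re(z) = -95.48/170.56 = -0.5598
Im(z) = 213.16/170.56 = 1.2498

Re(z) = -0.5598, Im(z) = 1.2498


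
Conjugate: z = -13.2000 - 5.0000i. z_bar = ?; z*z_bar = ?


z_bar = -13.2000 + 5.0000i
z*z_bar = (-13.2)^2 + (-5)^2 = 174.24 + 25 = 199.24

z_bar = -13.2000 + 5.0000i, z*z_bar = 199.24


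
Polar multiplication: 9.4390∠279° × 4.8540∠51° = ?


r = 9.4390 * 4.8540 = 45.8169
theta = 279° + 51° = 330° = 330° (mod 360)

45.8169 cis(330°)


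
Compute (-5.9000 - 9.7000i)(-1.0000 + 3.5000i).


Real = -5.9*(-1) - (-9.7)*3.5 = 5.9 - (-33.95) = 39.85
Imag = -5.9*3.5 - (1)*(-9.7) = -20.65 + 9.7 = -10.95

39.8500 - 10.9500i


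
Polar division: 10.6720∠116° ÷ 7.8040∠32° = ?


r = 10.6720 / 7.8040 = 1.3675
theta = 116° - 32° = 84° = 84° (mod 360)

1.3675 cis(84°)


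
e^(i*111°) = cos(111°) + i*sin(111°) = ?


cos(111°) = -0.3584
sin(111°) = 0.9336

e^(i*111°) = -0.3584 + 0.9336i


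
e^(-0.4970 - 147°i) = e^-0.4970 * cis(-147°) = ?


e^-0.4970 = 0.6084
cos(-147°) = -0.83867
sin(-147°) = -0.5446
Real = 0.6084*(-0.83867) = -0.5102
Imag = 0.6084*(-0.5446) = -0.3313

-0.5102 - 0.3313i


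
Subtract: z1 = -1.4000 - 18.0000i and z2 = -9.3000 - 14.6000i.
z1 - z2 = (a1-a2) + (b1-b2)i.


Real: -1.4 + 9.3 = 7.9
Imag: -18 + 14.6 = -3.4

7.9000 - 3.4000i


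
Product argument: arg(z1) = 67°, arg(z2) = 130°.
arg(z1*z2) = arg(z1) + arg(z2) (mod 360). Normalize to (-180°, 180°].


arg(z1*z2) = 67° + 130° = 197°
Normalized to (-180°, 180°]: -163°

-163°


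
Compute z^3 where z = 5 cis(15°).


r^3 = 5^3 = 125
n*theta = 3*15° = 45° = 45° (mod 360)
a = 125*cos(45°) = 88.3883
b = 125*sin(45°) = 88.3883

125 cis(45°) = 88.3883 + 88.3883i


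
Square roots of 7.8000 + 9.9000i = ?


|z| = sqrt(60.84+98.01) = 12.6036
sqrt((|z|+a)/2) = sqrt((12.6036+7.8)/2) = sqrt(10.2018) = 3.1940
sqrt((|z|-a)/2) = sqrt((12.6036-7.8)/2) = sqrt(2.4018) = 1.5498

±(3.1940 + 1.5498i) i.e. 3.1940 + 1.5498i and -3.1940 - 1.5498i
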